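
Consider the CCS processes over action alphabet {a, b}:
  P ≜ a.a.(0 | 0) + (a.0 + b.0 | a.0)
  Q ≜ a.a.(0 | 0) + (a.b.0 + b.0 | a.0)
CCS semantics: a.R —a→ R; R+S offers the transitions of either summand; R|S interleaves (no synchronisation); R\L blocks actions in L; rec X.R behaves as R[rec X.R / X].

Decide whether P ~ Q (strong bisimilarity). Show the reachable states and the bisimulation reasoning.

Reachable graph of P (6 states):
  p0 = a.a.(0 | 0) + (a.0 + b.0 | a.0) :: ··a··> p1, ··a··> p2, ··a··> p3, ··b··> p4
  p1 = 0 :: deadlocked
  p2 = a.(0 | 0) :: ··a··> p5
  p3 = b.0 | 0 :: ··b··> p5
  p4 = 0 | a.0 :: ··a··> p5
  p5 = 0 | 0 :: deadlocked
Reachable graph of Q (7 states):
  q0 = a.a.(0 | 0) + (a.b.0 + b.0 | a.0) :: ··a··> q1, ··a··> q2, ··a··> q3, ··b··> q4
  q1 = a.(0 | 0) :: ··a··> q5
  q2 = b.0 :: ··b··> q6
  q3 = b.0 | 0 :: ··b··> q5
  q4 = 0 | a.0 :: ··a··> q5
  q5 = 0 | 0 :: deadlocked
  q6 = 0 :: deadlocked
Coarsest stable partition (strong bisimilarity classes):
  B0 = {p0}
  B1 = {p1, p5, q5, q6}
  B2 = {p2, p4, q1, q4}
  B3 = {p3, q2, q3}
  B4 = {q0}
p0 ∈ B0, q0 ∈ B4 → different blocks

not bisimilar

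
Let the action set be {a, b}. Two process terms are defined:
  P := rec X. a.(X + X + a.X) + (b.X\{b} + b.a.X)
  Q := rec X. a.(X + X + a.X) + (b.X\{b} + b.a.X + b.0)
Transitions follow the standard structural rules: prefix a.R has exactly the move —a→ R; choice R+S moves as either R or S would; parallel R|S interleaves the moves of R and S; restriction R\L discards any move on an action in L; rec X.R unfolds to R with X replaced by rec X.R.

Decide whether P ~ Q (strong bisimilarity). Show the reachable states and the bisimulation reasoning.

NO

P's transition system — 5 states:
  s0 = rec X. a.(X + X + a.X) + (b.X\{b} + b.a.X) :: —a→ s1, —b→ s2, —b→ s3
  s1 = (rec X. a.(X + X + a.X) + (b.X\{b} + b.a.X)) + (rec X. a.(X + X + a.X) + (b.X\{b} + b.a.X)) + a.(rec X. a.(X + X + a.X) + (b.X\{b} + b.a.X)) :: —a→ s0, —a→ s1, —b→ s2, —b→ s3
  s2 = (rec X. a.(X + X + a.X) + (b.X\{b} + b.a.X))\{b} :: —a→ s4
  s3 = a.(rec X. a.(X + X + a.X) + (b.X\{b} + b.a.X)) :: —a→ s0
  s4 = ((rec X. a.(X + X + a.X) + (b.X\{b} + b.a.X)) + (rec X. a.(X + X + a.X) + (b.X\{b} + b.a.X)) + a.(rec X. a.(X + X + a.X) + (b.X\{b} + b.a.X)))\{b} :: —a→ s2, —a→ s4
Q's transition system — 6 states:
  t0 = rec X. a.(X + X + a.X) + (b.X\{b} + b.a.X + b.0) :: —a→ t1, —b→ t2, —b→ t3, —b→ t4
  t1 = (rec X. a.(X + X + a.X) + (b.X\{b} + b.a.X + b.0)) + (rec X. a.(X + X + a.X) + (b.X\{b} + b.a.X + b.0)) + a.(rec X. a.(X + X + a.X) + (b.X\{b} + b.a.X + b.0)) :: —a→ t0, —a→ t1, —b→ t2, —b→ t3, —b→ t4
  t2 = (rec X. a.(X + X + a.X) + (b.X\{b} + b.a.X + b.0))\{b} :: —a→ t5
  t3 = 0 :: deadlocked
  t4 = a.(rec X. a.(X + X + a.X) + (b.X\{b} + b.a.X + b.0)) :: —a→ t0
  t5 = ((rec X. a.(X + X + a.X) + (b.X\{b} + b.a.X + b.0)) + (rec X. a.(X + X + a.X) + (b.X\{b} + b.a.X + b.0)) + a.(rec X. a.(X + X + a.X) + (b.X\{b} + b.a.X + b.0)))\{b} :: —a→ t2, —a→ t5
Partition-refinement fixed point:
  B0 = {s0, s1}
  B1 = {s2, s4, t2, t5}
  B2 = {s3}
  B3 = {t0, t1}
  B4 = {t3}
  B5 = {t4}
s0 ∈ B0, t0 ∈ B3 → different blocks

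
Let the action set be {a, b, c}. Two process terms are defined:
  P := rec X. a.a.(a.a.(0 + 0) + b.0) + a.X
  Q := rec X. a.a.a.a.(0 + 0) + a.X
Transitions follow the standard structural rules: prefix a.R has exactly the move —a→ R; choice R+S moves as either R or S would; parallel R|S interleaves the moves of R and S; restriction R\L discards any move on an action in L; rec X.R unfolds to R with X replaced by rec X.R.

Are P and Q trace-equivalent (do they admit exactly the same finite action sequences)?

traces(P) ≠ traces(Q) — witness ⟨aab⟩

LTS(P): 6 reachable states
  s0 = rec X. a.a.(a.a.(0 + 0) + b.0) + a.X | =a=> s0, =a=> s1
  s1 = a.(a.a.(0 + 0) + b.0) | =a=> s2
  s2 = a.a.(0 + 0) + b.0 | =a=> s3, =b=> s4
  s3 = a.(0 + 0) | =a=> s5
  s4 = 0 | deadlocked
  s5 = 0 + 0 | deadlocked
LTS(Q): 5 reachable states
  t0 = rec X. a.a.a.a.(0 + 0) + a.X | =a=> t0, =a=> t1
  t1 = a.a.a.(0 + 0) | =a=> t2
  t2 = a.a.(0 + 0) | =a=> t3
  t3 = a.(0 + 0) | =a=> t4
  t4 = 0 + 0 | deadlocked
Run σ = ⟨aab⟩ on P: start {s0}
  after a @ step 1: {s0, s1}
  after a @ step 2: {s0, s1, s2}
  after b @ step 3: {s4}
  ✓ P
Run σ = ⟨aab⟩ on Q: start {t0}
  after a @ step 1: {t0, t1}
  after a @ step 2: {t0, t1, t2}
  after b @ step 3: no successor for Q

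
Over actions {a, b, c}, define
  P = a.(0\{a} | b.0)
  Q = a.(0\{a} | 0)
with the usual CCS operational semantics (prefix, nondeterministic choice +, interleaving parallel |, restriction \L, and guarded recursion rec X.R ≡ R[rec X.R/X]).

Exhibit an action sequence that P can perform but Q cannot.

ab

P's transition system — 3 states:
  u0 = a.(0\{a} | b.0) has moves ··a··> u1
  u1 = 0\{a} | b.0 has moves ··b··> u2
  u2 = 0\{a} | 0 has moves deadlocked
Q's transition system — 2 states:
  v0 = a.(0\{a} | 0) has moves ··a··> v1
  v1 = 0\{a} | 0 has moves deadlocked
Executing ab from P (initial set {u0}):
  step 1 (a): {u1}
  step 2 (b): {u2}
  ✓ P
Executing ab from Q (initial set {v0}):
  step 1 (a): {v1}
  step 2 (b): ∅  — Q cannot continue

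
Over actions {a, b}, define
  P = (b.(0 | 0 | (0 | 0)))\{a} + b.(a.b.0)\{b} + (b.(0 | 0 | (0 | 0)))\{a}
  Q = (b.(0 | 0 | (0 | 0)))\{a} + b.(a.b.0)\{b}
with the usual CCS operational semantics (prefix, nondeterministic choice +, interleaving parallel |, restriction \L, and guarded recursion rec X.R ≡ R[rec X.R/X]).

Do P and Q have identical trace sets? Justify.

YES

P's transition system — 4 states:
  s0 = (b.(0 | 0 | (0 | 0)))\{a} + b.(a.b.0)\{b} + (b.(0 | 0 | (0 | 0)))\{a} | —b→ s1, —b→ s2
  s1 = (0 | 0 | (0 | 0))\{a} | deadlocked
  s2 = (a.b.0)\{b} | —a→ s3
  s3 = (b.0)\{b} | deadlocked
Q's transition system — 4 states:
  t0 = (b.(0 | 0 | (0 | 0)))\{a} + b.(a.b.0)\{b} | —b→ t1, —b→ t2
  t1 = (0 | 0 | (0 | 0))\{a} | deadlocked
  t2 = (a.b.0)\{b} | —a→ t3
  t3 = (b.0)\{b} | deadlocked
Partition-refinement fixed point:
  B0 = {s0, t0}
  B1 = {s2, t2}
  B2 = {s1, s3, t1, t3}
s0 ∈ B0, t0 ∈ B0 → same block
Bisimilar ⇒ trace-equivalent.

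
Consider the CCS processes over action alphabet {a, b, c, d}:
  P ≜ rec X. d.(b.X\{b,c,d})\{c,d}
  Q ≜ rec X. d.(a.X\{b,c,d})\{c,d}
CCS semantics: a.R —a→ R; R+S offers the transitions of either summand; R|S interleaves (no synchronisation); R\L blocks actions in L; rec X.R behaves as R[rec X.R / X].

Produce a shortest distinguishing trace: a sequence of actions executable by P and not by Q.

P's transition system — 3 states:
  m0 = rec X. d.(b.X\{b,c,d})\{c,d} :: —d→ m1
  m1 = (b.(rec X. d.(b.X\{b,c,d})\{c,d})\{b,c,d})\{c,d} :: —b→ m2
  m2 = (rec X. d.(b.X\{b,c,d})\{c,d})\{b,c,d}\{c,d} :: deadlocked
Q's transition system — 3 states:
  n0 = rec X. d.(a.X\{b,c,d})\{c,d} :: —d→ n1
  n1 = (a.(rec X. d.(a.X\{b,c,d})\{c,d})\{b,c,d})\{c,d} :: —a→ n2
  n2 = (rec X. d.(a.X\{b,c,d})\{c,d})\{b,c,d}\{c,d} :: deadlocked
Trace ⟨db⟩ through P, begin at {m0}:
  after d @ step 1: {m1}
  after b @ step 2: {m2}
  — P admits the full trace.
Trace ⟨db⟩ through Q, begin at {n0}:
  after d @ step 1: {n1}
  after b @ step 2: ∅  — Q cannot continue

db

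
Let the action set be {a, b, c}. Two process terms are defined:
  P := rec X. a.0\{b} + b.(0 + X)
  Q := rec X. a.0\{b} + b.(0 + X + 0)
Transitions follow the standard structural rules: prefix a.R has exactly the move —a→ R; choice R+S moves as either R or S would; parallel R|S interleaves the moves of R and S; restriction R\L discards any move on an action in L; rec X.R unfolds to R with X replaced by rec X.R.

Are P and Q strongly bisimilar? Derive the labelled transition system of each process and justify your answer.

bisimilar

Reachable graph of P (3 states):
  s0 = rec X. a.0\{b} + b.(0 + X) → --a--▸ s1, --b--▸ s2
  s1 = 0\{b} → ∅
  s2 = 0 + (rec X. a.0\{b} + b.(0 + X)) → --a--▸ s1, --b--▸ s2
Reachable graph of Q (3 states):
  t0 = rec X. a.0\{b} + b.(0 + X + 0) → --a--▸ t1, --b--▸ t2
  t1 = 0\{b} → ∅
  t2 = 0 + (rec X. a.0\{b} + b.(0 + X + 0)) + 0 → --a--▸ t1, --b--▸ t2
Partition-refinement fixed point:
  B0 = {s0, s2, t0, t2}
  B1 = {s1, t1}
s0 ∈ B0, t0 ∈ B0 → same block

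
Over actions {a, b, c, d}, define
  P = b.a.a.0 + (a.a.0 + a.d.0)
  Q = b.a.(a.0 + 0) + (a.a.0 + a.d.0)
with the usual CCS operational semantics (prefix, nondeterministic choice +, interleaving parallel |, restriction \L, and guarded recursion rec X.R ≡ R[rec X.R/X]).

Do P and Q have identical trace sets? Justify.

trace-equivalent

LTS(P): 5 reachable states
  s0 = b.a.a.0 + (a.a.0 + a.d.0) :: --a--▸ s1, --a--▸ s2, --b--▸ s3
  s1 = a.0 :: --a--▸ s4
  s2 = d.0 :: --d--▸ s4
  s3 = a.a.0 :: --a--▸ s1
  s4 = 0 :: ∅
LTS(Q): 6 reachable states
  t0 = b.a.(a.0 + 0) + (a.a.0 + a.d.0) :: --a--▸ t1, --a--▸ t2, --b--▸ t3
  t1 = a.0 :: --a--▸ t4
  t2 = d.0 :: --d--▸ t4
  t3 = a.(a.0 + 0) :: --a--▸ t5
  t4 = 0 :: ∅
  t5 = a.0 + 0 :: --a--▸ t4
Partition-refinement fixed point:
  B0 = {s0, t0}
  B1 = {s1, t1, t5}
  B2 = {s4, t4}
  B3 = {s2, t2}
  B4 = {s3, t3}
s0 ∈ B0, t0 ∈ B0 → same block
Bisimilar ⇒ trace-equivalent.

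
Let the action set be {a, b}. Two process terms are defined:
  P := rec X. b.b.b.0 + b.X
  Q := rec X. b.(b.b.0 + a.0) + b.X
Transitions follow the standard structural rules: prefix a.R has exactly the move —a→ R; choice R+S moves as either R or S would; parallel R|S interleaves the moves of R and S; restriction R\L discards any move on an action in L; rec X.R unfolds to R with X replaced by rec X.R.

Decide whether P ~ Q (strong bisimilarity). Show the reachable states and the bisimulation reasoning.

not bisimilar

Reachable graph of P (4 states):
  p0 = rec X. b.b.b.0 + b.X :: --b--▸ p0, --b--▸ p1
  p1 = b.b.0 :: --b--▸ p2
  p2 = b.0 :: --b--▸ p3
  p3 = 0 :: (no moves)
Reachable graph of Q (4 states):
  q0 = rec X. b.(b.b.0 + a.0) + b.X :: --b--▸ q0, --b--▸ q1
  q1 = b.b.0 + a.0 :: --a--▸ q2, --b--▸ q3
  q2 = 0 :: (no moves)
  q3 = b.0 :: --b--▸ q2
Bisimilarity quotient blocks:
  B0 = {p0}
  B1 = {p1}
  B2 = {p2, q3}
  B3 = {p3, q2}
  B4 = {q0}
  B5 = {q1}
p0 ∈ B0, q0 ∈ B4 → different blocks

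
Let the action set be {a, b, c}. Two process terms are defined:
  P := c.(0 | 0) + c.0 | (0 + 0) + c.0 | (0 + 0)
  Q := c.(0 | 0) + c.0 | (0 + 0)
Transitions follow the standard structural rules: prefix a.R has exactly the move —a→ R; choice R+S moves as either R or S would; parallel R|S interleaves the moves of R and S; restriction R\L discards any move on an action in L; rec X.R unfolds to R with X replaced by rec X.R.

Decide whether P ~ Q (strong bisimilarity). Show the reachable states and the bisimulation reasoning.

bisimilar

Reachable graph of P (3 states):
  m0 = c.(0 | 0) + c.0 | (0 + 0) + c.0 | (0 + 0) has moves =c=> m1, =c=> m2
  m1 = 0 | (0 + 0) has moves deadlocked
  m2 = 0 | 0 has moves deadlocked
Reachable graph of Q (3 states):
  n0 = c.(0 | 0) + c.0 | (0 + 0) has moves =c=> n1, =c=> n2
  n1 = 0 | (0 + 0) has moves deadlocked
  n2 = 0 | 0 has moves deadlocked
Partition-refinement fixed point:
  B0 = {m0, n0}
  B1 = {m1, m2, n1, n2}
m0 ∈ B0, n0 ∈ B0 → same block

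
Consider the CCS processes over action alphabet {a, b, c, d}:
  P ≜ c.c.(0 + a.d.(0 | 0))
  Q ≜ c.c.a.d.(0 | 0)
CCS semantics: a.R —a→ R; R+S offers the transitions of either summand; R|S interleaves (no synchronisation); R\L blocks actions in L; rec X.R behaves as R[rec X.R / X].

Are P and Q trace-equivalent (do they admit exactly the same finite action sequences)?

YES

Reachable graph of P (5 states):
  m0 = c.c.(0 + a.d.(0 | 0)) has moves ··c··> m1
  m1 = c.(0 + a.d.(0 | 0)) has moves ··c··> m2
  m2 = 0 + a.d.(0 | 0) has moves ··a··> m3
  m3 = d.(0 | 0) has moves ··d··> m4
  m4 = 0 | 0 has moves deadlocked
Reachable graph of Q (5 states):
  n0 = c.c.a.d.(0 | 0) has moves ··c··> n1
  n1 = c.a.d.(0 | 0) has moves ··c··> n2
  n2 = a.d.(0 | 0) has moves ··a··> n3
  n3 = d.(0 | 0) has moves ··d··> n4
  n4 = 0 | 0 has moves deadlocked
Bisimilarity quotient blocks:
  B0 = {m0, n0}
  B1 = {m1, n1}
  B2 = {m2, n2}
  B3 = {m3, n3}
  B4 = {m4, n4}
m0 ∈ B0, n0 ∈ B0 → same block
Bisimilar ⇒ trace-equivalent.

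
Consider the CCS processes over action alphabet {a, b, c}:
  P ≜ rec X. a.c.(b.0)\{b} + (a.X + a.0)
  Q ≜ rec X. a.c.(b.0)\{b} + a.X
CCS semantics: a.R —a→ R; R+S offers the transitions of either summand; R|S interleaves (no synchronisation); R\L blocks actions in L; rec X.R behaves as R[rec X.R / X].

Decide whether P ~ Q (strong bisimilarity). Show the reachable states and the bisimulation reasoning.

P's transition system — 4 states:
  m0 = rec X. a.c.(b.0)\{b} + (a.X + a.0) | -a-> m0, -a-> m1, -a-> m2
  m1 = 0 | stopped
  m2 = c.(b.0)\{b} | -c-> m3
  m3 = (b.0)\{b} | stopped
Q's transition system — 3 states:
  n0 = rec X. a.c.(b.0)\{b} + a.X | -a-> n0, -a-> n1
  n1 = c.(b.0)\{b} | -c-> n2
  n2 = (b.0)\{b} | stopped
Bisimilarity quotient blocks:
  B0 = {m0}
  B1 = {m1, m3, n2}
  B2 = {m2, n1}
  B3 = {n0}
m0 ∈ B0, n0 ∈ B3 → different blocks

NO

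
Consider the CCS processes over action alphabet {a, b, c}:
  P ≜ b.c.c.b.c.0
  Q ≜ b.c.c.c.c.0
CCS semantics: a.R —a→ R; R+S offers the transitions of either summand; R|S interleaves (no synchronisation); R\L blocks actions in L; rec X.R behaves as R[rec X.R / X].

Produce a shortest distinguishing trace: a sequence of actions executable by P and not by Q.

LTS(P): 6 reachable states
  p0 = b.c.c.b.c.0 :: =b=> p1
  p1 = c.c.b.c.0 :: =c=> p2
  p2 = c.b.c.0 :: =c=> p3
  p3 = b.c.0 :: =b=> p4
  p4 = c.0 :: =c=> p5
  p5 = 0 :: deadlocked
LTS(Q): 6 reachable states
  q0 = b.c.c.c.c.0 :: =b=> q1
  q1 = c.c.c.c.0 :: =c=> q2
  q2 = c.c.c.0 :: =c=> q3
  q3 = c.c.0 :: =c=> q4
  q4 = c.0 :: =c=> q5
  q5 = 0 :: deadlocked
Run σ = ⟨bccb⟩ on P: start {p0}
  after b @ step 1: {p1}
  after c @ step 2: {p2}
  after c @ step 3: {p3}
  after b @ step 4: {p4}
  — P admits the full trace.
Run σ = ⟨bccb⟩ on Q: start {q0}
  after b @ step 1: {q1}
  after c @ step 2: {q2}
  after c @ step 3: {q3}
  after b @ step 4: ∅ (Q stuck)

bccb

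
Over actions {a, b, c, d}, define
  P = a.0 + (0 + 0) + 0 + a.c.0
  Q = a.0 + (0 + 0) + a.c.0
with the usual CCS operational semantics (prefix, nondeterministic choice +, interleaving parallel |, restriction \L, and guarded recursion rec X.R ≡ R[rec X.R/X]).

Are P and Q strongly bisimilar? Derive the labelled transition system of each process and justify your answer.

bisimilar

LTS(P): 3 reachable states
  u0 = a.0 + (0 + 0) + 0 + a.c.0 has moves -a-> u1, -a-> u2
  u1 = 0 has moves ·
  u2 = c.0 has moves -c-> u1
LTS(Q): 3 reachable states
  v0 = a.0 + (0 + 0) + a.c.0 has moves -a-> v1, -a-> v2
  v1 = 0 has moves ·
  v2 = c.0 has moves -c-> v1
Coarsest stable partition (strong bisimilarity classes):
  B0 = {u0, v0}
  B1 = {u1, v1}
  B2 = {u2, v2}
u0 ∈ B0, v0 ∈ B0 → same block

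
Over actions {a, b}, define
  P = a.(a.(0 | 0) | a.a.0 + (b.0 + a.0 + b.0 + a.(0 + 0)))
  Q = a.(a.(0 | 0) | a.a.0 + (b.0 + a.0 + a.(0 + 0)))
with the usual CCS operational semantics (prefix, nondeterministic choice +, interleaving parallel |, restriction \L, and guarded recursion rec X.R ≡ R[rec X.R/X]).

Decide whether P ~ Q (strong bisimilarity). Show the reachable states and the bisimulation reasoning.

P ~ Q

LTS(P): 9 reachable states
  u0 = a.(a.(0 | 0) | a.a.0 + (b.0 + a.0 + b.0 + a.(0 + 0))) | ··a··> u1
  u1 = a.(0 | 0) | a.a.0 + (b.0 + a.0 + b.0 + a.(0 + 0)) | ··a··> u2, ··a··> u3, ··a··> u4, ··a··> u5, ··b··> u2
  u2 = 0 | ·
  u3 = 0 + 0 | ·
  u4 = 0 | 0 | a.a.0 | ··a··> u6
  u5 = a.(0 | 0) | a.0 | ··a··> u6, ··a··> u7
  u6 = 0 | 0 | a.0 | ··a··> u8
  u7 = a.(0 | 0) | 0 | ··a··> u8
  u8 = 0 | 0 | 0 | ·
LTS(Q): 9 reachable states
  v0 = a.(a.(0 | 0) | a.a.0 + (b.0 + a.0 + a.(0 + 0))) | ··a··> v1
  v1 = a.(0 | 0) | a.a.0 + (b.0 + a.0 + a.(0 + 0)) | ··a··> v2, ··a··> v3, ··a··> v4, ··a··> v5, ··b··> v2
  v2 = 0 | ·
  v3 = 0 + 0 | ·
  v4 = 0 | 0 | a.a.0 | ··a··> v6
  v5 = a.(0 | 0) | a.0 | ··a··> v6, ··a··> v7
  v6 = 0 | 0 | a.0 | ··a··> v8
  v7 = a.(0 | 0) | 0 | ··a··> v8
  v8 = 0 | 0 | 0 | ·
Partition-refinement fixed point:
  B0 = {u0, v0}
  B1 = {u1, v1}
  B2 = {u2, u3, u8, v2, v3, v8}
  B3 = {u4, u5, v4, v5}
  B4 = {u6, u7, v6, v7}
u0 ∈ B0, v0 ∈ B0 → same block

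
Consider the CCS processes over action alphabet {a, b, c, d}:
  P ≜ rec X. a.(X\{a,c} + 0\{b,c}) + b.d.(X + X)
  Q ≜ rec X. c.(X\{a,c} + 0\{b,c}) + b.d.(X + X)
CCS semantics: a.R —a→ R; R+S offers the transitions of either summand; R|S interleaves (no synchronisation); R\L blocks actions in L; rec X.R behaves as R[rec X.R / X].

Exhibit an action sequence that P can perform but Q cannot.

LTS(P): 6 reachable states
  p0 = rec X. a.(X\{a,c} + 0\{b,c}) + b.d.(X + X) ⊢ ··a··> p1, ··b··> p2
  p1 = (rec X. a.(X\{a,c} + 0\{b,c}) + b.d.(X + X))\{a,c} + 0\{b,c} ⊢ ··b··> p3
  p2 = d.((rec X. a.(X\{a,c} + 0\{b,c}) + b.d.(X + X)) + (rec X. a.(X\{a,c} + 0\{b,c}) + b.d.(X + X))) ⊢ ··d··> p4
  p3 = (d.((rec X. a.(X\{a,c} + 0\{b,c}) + b.d.(X + X)) + (rec X. a.(X\{a,c} + 0\{b,c}) + b.d.(X + X))))\{a,c} ⊢ ··d··> p5
  p4 = (rec X. a.(X\{a,c} + 0\{b,c}) + b.d.(X + X)) + (rec X. a.(X\{a,c} + 0\{b,c}) + b.d.(X + X)) ⊢ ··a··> p1, ··b··> p2
  p5 = ((rec X. a.(X\{a,c} + 0\{b,c}) + b.d.(X + X)) + (rec X. a.(X\{a,c} + 0\{b,c}) + b.d.(X + X)))\{a,c} ⊢ ··b··> p3
LTS(Q): 6 reachable states
  q0 = rec X. c.(X\{a,c} + 0\{b,c}) + b.d.(X + X) ⊢ ··b··> q1, ··c··> q2
  q1 = d.((rec X. c.(X\{a,c} + 0\{b,c}) + b.d.(X + X)) + (rec X. c.(X\{a,c} + 0\{b,c}) + b.d.(X + X))) ⊢ ··d··> q3
  q2 = (rec X. c.(X\{a,c} + 0\{b,c}) + b.d.(X + X))\{a,c} + 0\{b,c} ⊢ ··b··> q4
  q3 = (rec X. c.(X\{a,c} + 0\{b,c}) + b.d.(X + X)) + (rec X. c.(X\{a,c} + 0\{b,c}) + b.d.(X + X)) ⊢ ··b··> q1, ··c··> q2
  q4 = (d.((rec X. c.(X\{a,c} + 0\{b,c}) + b.d.(X + X)) + (rec X. c.(X\{a,c} + 0\{b,c}) + b.d.(X + X))))\{a,c} ⊢ ··d··> q5
  q5 = ((rec X. c.(X\{a,c} + 0\{b,c}) + b.d.(X + X)) + (rec X. c.(X\{a,c} + 0\{b,c}) + b.d.(X + X)))\{a,c} ⊢ ··b··> q4
Executing a from P (initial set {p0}):
  after a @ step 1: {p1}
  — P admits the full trace.
Executing a from Q (initial set {q0}):
  after a @ step 1: ∅ (Q stuck)

a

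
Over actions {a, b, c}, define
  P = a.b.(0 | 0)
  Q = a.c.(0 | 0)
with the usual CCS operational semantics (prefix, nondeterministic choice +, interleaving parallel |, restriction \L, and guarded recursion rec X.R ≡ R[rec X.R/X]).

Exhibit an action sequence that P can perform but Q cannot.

ab

P's transition system — 3 states:
  m0 = a.b.(0 | 0) → =a=> m1
  m1 = b.(0 | 0) → =b=> m2
  m2 = 0 | 0 → deadlocked
Q's transition system — 3 states:
  n0 = a.c.(0 | 0) → =a=> n1
  n1 = c.(0 | 0) → =c=> n2
  n2 = 0 | 0 → deadlocked
Executing ab from P (initial set {m0}):
  [1] a ⇒ {m1}
  [2] b ⇒ {m2}
  — P admits the full trace.
Executing ab from Q (initial set {n0}):
  [1] a ⇒ {n1}
  [2] b ⇒ no successor for Q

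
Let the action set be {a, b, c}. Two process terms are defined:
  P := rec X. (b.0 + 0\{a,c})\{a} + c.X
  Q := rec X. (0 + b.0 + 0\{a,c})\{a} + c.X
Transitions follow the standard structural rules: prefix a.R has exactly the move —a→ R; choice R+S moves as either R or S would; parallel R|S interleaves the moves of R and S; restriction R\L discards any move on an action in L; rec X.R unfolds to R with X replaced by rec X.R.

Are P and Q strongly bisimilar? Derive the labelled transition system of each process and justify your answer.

bisimilar

Reachable graph of P (2 states):
  m0 = rec X. (b.0 + 0\{a,c})\{a} + c.X → -b-> m1, -c-> m0
  m1 = 0\{a} → (no moves)
Reachable graph of Q (2 states):
  n0 = rec X. (0 + b.0 + 0\{a,c})\{a} + c.X → -b-> n1, -c-> n0
  n1 = 0\{a} → (no moves)
Partition-refinement fixed point:
  B0 = {m0, n0}
  B1 = {m1, n1}
m0 ∈ B0, n0 ∈ B0 → same block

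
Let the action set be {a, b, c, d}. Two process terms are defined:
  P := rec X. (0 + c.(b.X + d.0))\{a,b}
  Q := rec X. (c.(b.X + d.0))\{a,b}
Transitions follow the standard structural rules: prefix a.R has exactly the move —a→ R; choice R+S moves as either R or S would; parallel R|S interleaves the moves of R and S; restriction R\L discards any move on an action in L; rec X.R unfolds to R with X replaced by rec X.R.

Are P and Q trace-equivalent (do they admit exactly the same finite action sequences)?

traces(P) = traces(Q)

P's transition system — 3 states:
  p0 = rec X. (0 + c.(b.X + d.0))\{a,b} :: ··c··> p1
  p1 = (b.(rec X. (0 + c.(b.X + d.0))\{a,b}) + d.0)\{a,b} :: ··d··> p2
  p2 = 0\{a,b} :: ·
Q's transition system — 3 states:
  q0 = rec X. (c.(b.X + d.0))\{a,b} :: ··c··> q1
  q1 = (b.(rec X. (c.(b.X + d.0))\{a,b}) + d.0)\{a,b} :: ··d··> q2
  q2 = 0\{a,b} :: ·
Bisimilarity quotient blocks:
  B0 = {p0, q0}
  B1 = {p1, q1}
  B2 = {p2, q2}
p0 ∈ B0, q0 ∈ B0 → same block
Bisimilar ⇒ trace-equivalent.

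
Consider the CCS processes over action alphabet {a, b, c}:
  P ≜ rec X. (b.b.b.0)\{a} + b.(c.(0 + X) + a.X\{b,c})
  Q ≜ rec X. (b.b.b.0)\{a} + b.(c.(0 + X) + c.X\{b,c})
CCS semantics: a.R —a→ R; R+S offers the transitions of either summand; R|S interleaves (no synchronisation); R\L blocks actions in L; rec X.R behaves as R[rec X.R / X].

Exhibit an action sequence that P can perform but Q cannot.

P's transition system — 7 states:
  s0 = rec X. (b.b.b.0)\{a} + b.(c.(0 + X) + a.X\{b,c}) :: =b=> s1, =b=> s2
  s1 = (b.b.0)\{a} :: =b=> s3
  s2 = c.(0 + (rec X. (b.b.b.0)\{a} + b.(c.(0 + X) + a.X\{b,c}))) + a.(rec X. (b.b.b.0)\{a} + b.(c.(0 + X) + a.X\{b,c}))\{b,c} :: =a=> s4, =c=> s5
  s3 = (b.0)\{a} :: =b=> s6
  s4 = (rec X. (b.b.b.0)\{a} + b.(c.(0 + X) + a.X\{b,c}))\{b,c} :: (no moves)
  s5 = 0 + (rec X. (b.b.b.0)\{a} + b.(c.(0 + X) + a.X\{b,c})) :: =b=> s1, =b=> s2
  s6 = 0\{a} :: (no moves)
Q's transition system — 7 states:
  t0 = rec X. (b.b.b.0)\{a} + b.(c.(0 + X) + c.X\{b,c}) :: =b=> t1, =b=> t2
  t1 = (b.b.0)\{a} :: =b=> t3
  t2 = c.(0 + (rec X. (b.b.b.0)\{a} + b.(c.(0 + X) + c.X\{b,c}))) + c.(rec X. (b.b.b.0)\{a} + b.(c.(0 + X) + c.X\{b,c}))\{b,c} :: =c=> t4, =c=> t5
  t3 = (b.0)\{a} :: =b=> t6
  t4 = (rec X. (b.b.b.0)\{a} + b.(c.(0 + X) + c.X\{b,c}))\{b,c} :: (no moves)
  t5 = 0 + (rec X. (b.b.b.0)\{a} + b.(c.(0 + X) + c.X\{b,c})) :: =b=> t1, =b=> t2
  t6 = 0\{a} :: (no moves)
Executing ba from P (initial set {s0}):
  after b @ step 1: {s1, s2}
  after a @ step 2: {s4}
  ✓ P
Executing ba from Q (initial set {t0}):
  after b @ step 1: {t1, t2}
  after a @ step 2: ∅ (Q stuck)

ba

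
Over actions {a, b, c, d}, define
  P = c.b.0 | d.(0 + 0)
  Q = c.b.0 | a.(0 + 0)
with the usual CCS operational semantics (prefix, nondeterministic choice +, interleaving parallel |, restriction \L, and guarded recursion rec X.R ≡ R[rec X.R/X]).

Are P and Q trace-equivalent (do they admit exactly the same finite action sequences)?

traces(P) ≠ traces(Q) — witness ⟨d⟩

LTS(P): 6 reachable states
  u0 = c.b.0 | d.(0 + 0) ⊢ —c→ u1, —d→ u2
  u1 = b.0 | d.(0 + 0) ⊢ —b→ u3, —d→ u4
  u2 = c.b.0 | (0 + 0) ⊢ —c→ u4
  u3 = 0 | d.(0 + 0) ⊢ —d→ u5
  u4 = b.0 | (0 + 0) ⊢ —b→ u5
  u5 = 0 | (0 + 0) ⊢ deadlocked
LTS(Q): 6 reachable states
  v0 = c.b.0 | a.(0 + 0) ⊢ —a→ v1, —c→ v2
  v1 = c.b.0 | (0 + 0) ⊢ —c→ v3
  v2 = b.0 | a.(0 + 0) ⊢ —a→ v3, —b→ v4
  v3 = b.0 | (0 + 0) ⊢ —b→ v5
  v4 = 0 | a.(0 + 0) ⊢ —a→ v5
  v5 = 0 | (0 + 0) ⊢ deadlocked
Executing d from P (initial set {u0}):
  [1] d ⇒ {u2}
  — P admits the full trace.
Executing d from Q (initial set {v0}):
  [1] d ⇒ ∅ (Q stuck)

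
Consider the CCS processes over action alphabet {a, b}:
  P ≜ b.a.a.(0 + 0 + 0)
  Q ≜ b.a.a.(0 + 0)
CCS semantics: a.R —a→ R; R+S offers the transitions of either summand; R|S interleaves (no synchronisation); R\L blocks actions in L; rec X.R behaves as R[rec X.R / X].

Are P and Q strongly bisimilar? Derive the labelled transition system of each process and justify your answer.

LTS(P): 4 reachable states
  u0 = b.a.a.(0 + 0 + 0) :: ··b··> u1
  u1 = a.a.(0 + 0 + 0) :: ··a··> u2
  u2 = a.(0 + 0 + 0) :: ··a··> u3
  u3 = 0 + 0 + 0 :: ·
LTS(Q): 4 reachable states
  v0 = b.a.a.(0 + 0) :: ··b··> v1
  v1 = a.a.(0 + 0) :: ··a··> v2
  v2 = a.(0 + 0) :: ··a··> v3
  v3 = 0 + 0 :: ·
Coarsest stable partition (strong bisimilarity classes):
  B0 = {u0, v0}
  B1 = {u1, v1}
  B2 = {u2, v2}
  B3 = {u3, v3}
u0 ∈ B0, v0 ∈ B0 → same block

YES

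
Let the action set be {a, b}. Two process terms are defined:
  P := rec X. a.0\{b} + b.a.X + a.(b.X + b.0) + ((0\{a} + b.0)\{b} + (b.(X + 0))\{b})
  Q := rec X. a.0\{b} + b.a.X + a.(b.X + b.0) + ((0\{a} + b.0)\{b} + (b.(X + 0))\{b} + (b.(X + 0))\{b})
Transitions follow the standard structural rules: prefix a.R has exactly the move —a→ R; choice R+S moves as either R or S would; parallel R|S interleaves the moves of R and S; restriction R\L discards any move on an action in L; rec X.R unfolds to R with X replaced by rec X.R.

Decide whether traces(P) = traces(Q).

YES

LTS(P): 5 reachable states
  m0 = rec X. a.0\{b} + b.a.X + a.(b.X + b.0) + ((0\{a} + b.0)\{b} + (b.(X + 0))\{b}) | ··a··> m1, ··a··> m2, ··b··> m3
  m1 = 0\{b} | ∅
  m2 = b.(rec X. a.0\{b} + b.a.X + a.(b.X + b.0) + ((0\{a} + b.0)\{b} + (b.(X + 0))\{b})) + b.0 | ··b··> m0, ··b··> m4
  m3 = a.(rec X. a.0\{b} + b.a.X + a.(b.X + b.0) + ((0\{a} + b.0)\{b} + (b.(X + 0))\{b})) | ··a··> m0
  m4 = 0 | ∅
LTS(Q): 5 reachable states
  n0 = rec X. a.0\{b} + b.a.X + a.(b.X + b.0) + ((0\{a} + b.0)\{b} + (b.(X + 0))\{b} + (b.(X + 0))\{b}) | ··a··> n1, ··a··> n2, ··b··> n3
  n1 = 0\{b} | ∅
  n2 = b.(rec X. a.0\{b} + b.a.X + a.(b.X + b.0) + ((0\{a} + b.0)\{b} + (b.(X + 0))\{b} + (b.(X + 0))\{b})) + b.0 | ··b··> n0, ··b··> n4
  n3 = a.(rec X. a.0\{b} + b.a.X + a.(b.X + b.0) + ((0\{a} + b.0)\{b} + (b.(X + 0))\{b} + (b.(X + 0))\{b})) | ··a··> n0
  n4 = 0 | ∅
Coarsest stable partition (strong bisimilarity classes):
  B0 = {m0, n0}
  B1 = {m1, m4, n1, n4}
  B2 = {m3, n3}
  B3 = {m2, n2}
m0 ∈ B0, n0 ∈ B0 → same block
Bisimilar ⇒ trace-equivalent.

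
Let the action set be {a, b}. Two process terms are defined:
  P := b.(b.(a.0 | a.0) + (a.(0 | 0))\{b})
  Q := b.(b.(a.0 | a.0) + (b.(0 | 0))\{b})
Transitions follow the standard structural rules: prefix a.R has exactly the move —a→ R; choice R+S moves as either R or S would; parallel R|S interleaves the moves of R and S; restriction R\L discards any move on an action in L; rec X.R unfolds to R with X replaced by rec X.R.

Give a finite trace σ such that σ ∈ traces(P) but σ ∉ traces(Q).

P's transition system — 7 states:
  p0 = b.(b.(a.0 | a.0) + (a.(0 | 0))\{b}) has moves —b→ p1
  p1 = b.(a.0 | a.0) + (a.(0 | 0))\{b} has moves —a→ p2, —b→ p3
  p2 = (0 | 0)\{b} has moves stopped
  p3 = a.0 | a.0 has moves —a→ p4, —a→ p5
  p4 = 0 | a.0 has moves —a→ p6
  p5 = a.0 | 0 has moves —a→ p6
  p6 = 0 | 0 has moves stopped
Q's transition system — 6 states:
  q0 = b.(b.(a.0 | a.0) + (b.(0 | 0))\{b}) has moves —b→ q1
  q1 = b.(a.0 | a.0) + (b.(0 | 0))\{b} has moves —b→ q2
  q2 = a.0 | a.0 has moves —a→ q3, —a→ q4
  q3 = 0 | a.0 has moves —a→ q5
  q4 = a.0 | 0 has moves —a→ q5
  q5 = 0 | 0 has moves stopped
Trace ⟨ba⟩ through P, begin at {p0}:
  after b @ step 1: {p1}
  after a @ step 2: {p2}
  ✓ P
Trace ⟨ba⟩ through Q, begin at {q0}:
  after b @ step 1: {q1}
  after a @ step 2: ∅ (Q stuck)

ba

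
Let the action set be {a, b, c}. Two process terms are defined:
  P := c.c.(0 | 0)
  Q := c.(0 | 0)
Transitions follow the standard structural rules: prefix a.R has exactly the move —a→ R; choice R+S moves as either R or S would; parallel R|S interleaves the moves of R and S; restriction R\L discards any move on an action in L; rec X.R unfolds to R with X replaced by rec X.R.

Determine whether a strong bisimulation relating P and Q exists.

Reachable graph of P (3 states):
  s0 = c.c.(0 | 0) → —c→ s1
  s1 = c.(0 | 0) → —c→ s2
  s2 = 0 | 0 → ∅
Reachable graph of Q (2 states):
  t0 = c.(0 | 0) → —c→ t1
  t1 = 0 | 0 → ∅
Coarsest stable partition (strong bisimilarity classes):
  B0 = {s0}
  B1 = {s1, t0}
  B2 = {s2, t1}
s0 ∈ B0, t0 ∈ B1 → different blocks

not bisimilar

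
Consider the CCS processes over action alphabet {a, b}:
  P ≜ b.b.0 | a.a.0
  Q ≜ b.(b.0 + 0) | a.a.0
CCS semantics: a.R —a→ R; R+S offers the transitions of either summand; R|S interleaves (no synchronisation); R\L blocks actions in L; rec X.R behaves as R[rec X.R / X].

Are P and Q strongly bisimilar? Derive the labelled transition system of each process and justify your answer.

LTS(P): 9 reachable states
  u0 = b.b.0 | a.a.0 has moves —a→ u1, —b→ u2
  u1 = b.b.0 | a.0 has moves —a→ u3, —b→ u4
  u2 = b.0 | a.a.0 has moves —a→ u4, —b→ u5
  u3 = b.b.0 | 0 has moves —b→ u6
  u4 = b.0 | a.0 has moves —a→ u6, —b→ u7
  u5 = 0 | a.a.0 has moves —a→ u7
  u6 = b.0 | 0 has moves —b→ u8
  u7 = 0 | a.0 has moves —a→ u8
  u8 = 0 | 0 has moves deadlocked
LTS(Q): 9 reachable states
  v0 = b.(b.0 + 0) | a.a.0 has moves —a→ v1, —b→ v2
  v1 = b.(b.0 + 0) | a.0 has moves —a→ v3, —b→ v4
  v2 = (b.0 + 0) | a.a.0 has moves —a→ v4, —b→ v5
  v3 = b.(b.0 + 0) | 0 has moves —b→ v6
  v4 = (b.0 + 0) | a.0 has moves —a→ v6, —b→ v7
  v5 = 0 | a.a.0 has moves —a→ v7
  v6 = (b.0 + 0) | 0 has moves —b→ v8
  v7 = 0 | a.0 has moves —a→ v8
  v8 = 0 | 0 has moves deadlocked
Coarsest stable partition (strong bisimilarity classes):
  B0 = {u0, v0}
  B1 = {u2, v2}
  B2 = {u4, v4}
  B3 = {u7, v7}
  B4 = {u8, v8}
  B5 = {u6, v6}
  B6 = {u5, v5}
  B7 = {u1, v1}
  B8 = {u3, v3}
u0 ∈ B0, v0 ∈ B0 → same block

bisimilar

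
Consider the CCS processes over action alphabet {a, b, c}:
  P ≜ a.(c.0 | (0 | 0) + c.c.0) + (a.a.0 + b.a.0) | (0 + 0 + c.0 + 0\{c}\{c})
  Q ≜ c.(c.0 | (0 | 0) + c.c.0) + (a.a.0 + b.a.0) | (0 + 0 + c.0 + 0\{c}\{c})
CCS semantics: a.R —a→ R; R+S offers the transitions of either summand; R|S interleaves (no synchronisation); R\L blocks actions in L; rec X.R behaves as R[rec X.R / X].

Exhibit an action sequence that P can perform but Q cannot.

acc

P's transition system — 10 states:
  p0 = a.(c.0 | (0 | 0) + c.c.0) + (a.a.0 + b.a.0) | (0 + 0 + c.0 + 0\{c}\{c}) ⊢ —a→ p1, —a→ p2, —b→ p1, —c→ p3
  p1 = a.0 | (0 + 0 + c.0 + 0\{c}\{c}) ⊢ —a→ p4, —c→ p5
  p2 = c.0 | (0 | 0) + c.c.0 ⊢ —c→ p6, —c→ p7
  p3 = (a.a.0 + b.a.0) | 0 ⊢ —a→ p5, —b→ p5
  p4 = 0 | (0 + 0 + c.0 + 0\{c}\{c}) ⊢ —c→ p8
  p5 = a.0 | 0 ⊢ —a→ p8
  p6 = 0 | (0 | 0) ⊢ deadlocked
  p7 = c.0 ⊢ —c→ p9
  p8 = 0 | 0 ⊢ deadlocked
  p9 = 0 ⊢ deadlocked
Q's transition system — 10 states:
  q0 = c.(c.0 | (0 | 0) + c.c.0) + (a.a.0 + b.a.0) | (0 + 0 + c.0 + 0\{c}\{c}) ⊢ —a→ q1, —b→ q1, —c→ q2, —c→ q3
  q1 = a.0 | (0 + 0 + c.0 + 0\{c}\{c}) ⊢ —a→ q4, —c→ q5
  q2 = (a.a.0 + b.a.0) | 0 ⊢ —a→ q5, —b→ q5
  q3 = c.0 | (0 | 0) + c.c.0 ⊢ —c→ q6, —c→ q7
  q4 = 0 | (0 + 0 + c.0 + 0\{c}\{c}) ⊢ —c→ q8
  q5 = a.0 | 0 ⊢ —a→ q8
  q6 = 0 | (0 | 0) ⊢ deadlocked
  q7 = c.0 ⊢ —c→ q9
  q8 = 0 | 0 ⊢ deadlocked
  q9 = 0 ⊢ deadlocked
Trace ⟨acc⟩ through P, begin at {p0}:
  after a @ step 1: {p1, p2}
  after c @ step 2: {p5, p6, p7}
  after c @ step 3: {p9}
  P completes σ.
Trace ⟨acc⟩ through Q, begin at {q0}:
  after a @ step 1: {q1}
  after c @ step 2: {q5}
  after c @ step 3: ∅ (Q stuck)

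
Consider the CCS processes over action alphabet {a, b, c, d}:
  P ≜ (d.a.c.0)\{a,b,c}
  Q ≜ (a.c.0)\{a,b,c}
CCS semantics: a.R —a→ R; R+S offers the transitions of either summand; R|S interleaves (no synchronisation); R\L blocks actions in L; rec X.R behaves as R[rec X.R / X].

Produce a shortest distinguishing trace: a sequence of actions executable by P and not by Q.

d

LTS(P): 2 reachable states
  u0 = (d.a.c.0)\{a,b,c} | ··d··> u1
  u1 = (a.c.0)\{a,b,c} | (no moves)
LTS(Q): 1 reachable states
  v0 = (a.c.0)\{a,b,c} | (no moves)
Executing d from P (initial set {u0}):
  after d @ step 1: {u1}
  P completes σ.
Executing d from Q (initial set {v0}):
  after d @ step 1: ∅  — Q cannot continue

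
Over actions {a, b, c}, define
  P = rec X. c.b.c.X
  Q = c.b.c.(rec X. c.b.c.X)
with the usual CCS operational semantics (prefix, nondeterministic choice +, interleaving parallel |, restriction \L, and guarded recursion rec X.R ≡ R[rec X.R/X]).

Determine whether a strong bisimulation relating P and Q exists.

P's transition system — 3 states:
  u0 = rec X. c.b.c.X ⊢ =c=> u1
  u1 = b.c.(rec X. c.b.c.X) ⊢ =b=> u2
  u2 = c.(rec X. c.b.c.X) ⊢ =c=> u0
Q's transition system — 4 states:
  v0 = c.b.c.(rec X. c.b.c.X) ⊢ =c=> v1
  v1 = b.c.(rec X. c.b.c.X) ⊢ =b=> v2
  v2 = c.(rec X. c.b.c.X) ⊢ =c=> v3
  v3 = rec X. c.b.c.X ⊢ =c=> v1
Coarsest stable partition (strong bisimilarity classes):
  B0 = {u0, v0, v3}
  B1 = {u1, v1}
  B2 = {u2, v2}
u0 ∈ B0, v0 ∈ B0 → same block

P ~ Q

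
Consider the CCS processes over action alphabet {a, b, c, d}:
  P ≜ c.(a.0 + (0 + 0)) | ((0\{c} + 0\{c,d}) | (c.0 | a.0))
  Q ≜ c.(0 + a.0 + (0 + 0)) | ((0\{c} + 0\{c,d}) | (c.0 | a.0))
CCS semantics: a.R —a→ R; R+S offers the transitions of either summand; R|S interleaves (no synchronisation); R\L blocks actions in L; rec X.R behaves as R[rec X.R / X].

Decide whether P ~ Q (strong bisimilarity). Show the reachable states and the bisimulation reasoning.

LTS(P): 12 reachable states
  p0 = c.(a.0 + (0 + 0)) | ((0\{c} + 0\{c,d}) | (c.0 | a.0)) → —a→ p1, —c→ p2, —c→ p3
  p1 = c.(a.0 + (0 + 0)) | ((0\{c} + 0\{c,d}) | (c.0 | 0)) → —c→ p4, —c→ p5
  p2 = (a.0 + (0 + 0)) | ((0\{c} + 0\{c,d}) | (c.0 | a.0)) → —a→ p4, —a→ p6, —c→ p7
  p3 = c.(a.0 + (0 + 0)) | ((0\{c} + 0\{c,d}) | (0 | a.0)) → —a→ p5, —c→ p7
  p4 = (a.0 + (0 + 0)) | ((0\{c} + 0\{c,d}) | (c.0 | 0)) → —a→ p8, —c→ p9
  p5 = c.(a.0 + (0 + 0)) | ((0\{c} + 0\{c,d}) | (0 | 0)) → —c→ p9
  p6 = 0 | ((0\{c} + 0\{c,d}) | (c.0 | a.0)) → —a→ p8, —c→ p10
  p7 = (a.0 + (0 + 0)) | ((0\{c} + 0\{c,d}) | (0 | a.0)) → —a→ p10, —a→ p9
  p8 = 0 | ((0\{c} + 0\{c,d}) | (c.0 | 0)) → —c→ p11
  p9 = (a.0 + (0 + 0)) | ((0\{c} + 0\{c,d}) | (0 | 0)) → —a→ p11
  p10 = 0 | ((0\{c} + 0\{c,d}) | (0 | a.0)) → —a→ p11
  p11 = 0 | ((0\{c} + 0\{c,d}) | (0 | 0)) → ∅
LTS(Q): 12 reachable states
  q0 = c.(0 + a.0 + (0 + 0)) | ((0\{c} + 0\{c,d}) | (c.0 | a.0)) → —a→ q1, —c→ q2, —c→ q3
  q1 = c.(0 + a.0 + (0 + 0)) | ((0\{c} + 0\{c,d}) | (c.0 | 0)) → —c→ q4, —c→ q5
  q2 = (0 + a.0 + (0 + 0)) | ((0\{c} + 0\{c,d}) | (c.0 | a.0)) → —a→ q4, —a→ q6, —c→ q7
  q3 = c.(0 + a.0 + (0 + 0)) | ((0\{c} + 0\{c,d}) | (0 | a.0)) → —a→ q5, —c→ q7
  q4 = (0 + a.0 + (0 + 0)) | ((0\{c} + 0\{c,d}) | (c.0 | 0)) → —a→ q8, —c→ q9
  q5 = c.(0 + a.0 + (0 + 0)) | ((0\{c} + 0\{c,d}) | (0 | 0)) → —c→ q9
  q6 = 0 | ((0\{c} + 0\{c,d}) | (c.0 | a.0)) → —a→ q8, —c→ q10
  q7 = (0 + a.0 + (0 + 0)) | ((0\{c} + 0\{c,d}) | (0 | a.0)) → —a→ q10, —a→ q9
  q8 = 0 | ((0\{c} + 0\{c,d}) | (c.0 | 0)) → —c→ q11
  q9 = (0 + a.0 + (0 + 0)) | ((0\{c} + 0\{c,d}) | (0 | 0)) → —a→ q11
  q10 = 0 | ((0\{c} + 0\{c,d}) | (0 | a.0)) → —a→ q11
  q11 = 0 | ((0\{c} + 0\{c,d}) | (0 | 0)) → ∅
Bisimilarity quotient blocks:
  B0 = {p0, q0}
  B1 = {p1, q1}
  B2 = {p4, p6, q4, q6}
  B3 = {p10, p9, q10, q9}
  B4 = {p11, q11}
  B5 = {p8, q8}
  B6 = {p5, q5}
  B7 = {p2, q2}
  B8 = {p7, q7}
  B9 = {p3, q3}
p0 ∈ B0, q0 ∈ B0 → same block

P ~ Q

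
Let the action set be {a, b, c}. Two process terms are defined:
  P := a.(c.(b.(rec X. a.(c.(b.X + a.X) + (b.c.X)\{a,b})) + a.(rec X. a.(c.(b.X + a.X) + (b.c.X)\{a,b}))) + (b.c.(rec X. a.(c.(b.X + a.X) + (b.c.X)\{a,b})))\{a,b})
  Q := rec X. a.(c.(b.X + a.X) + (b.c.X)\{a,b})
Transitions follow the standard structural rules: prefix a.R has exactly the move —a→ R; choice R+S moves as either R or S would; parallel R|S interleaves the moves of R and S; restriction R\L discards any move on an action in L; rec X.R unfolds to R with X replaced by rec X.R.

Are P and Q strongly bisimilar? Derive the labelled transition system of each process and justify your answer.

P ~ Q

Reachable graph of P (4 states):
  m0 = a.(c.(b.(rec X. a.(c.(b.X + a.X) + (b.c.X)\{a,b})) + a.(rec X. a.(c.(b.X + a.X) + (b.c.X)\{a,b}))) + (b.c.(rec X. a.(c.(b.X + a.X) + (b.c.X)\{a,b})))\{a,b}) → =a=> m1
  m1 = c.(b.(rec X. a.(c.(b.X + a.X) + (b.c.X)\{a,b})) + a.(rec X. a.(c.(b.X + a.X) + (b.c.X)\{a,b}))) + (b.c.(rec X. a.(c.(b.X + a.X) + (b.c.X)\{a,b})))\{a,b} → =c=> m2
  m2 = b.(rec X. a.(c.(b.X + a.X) + (b.c.X)\{a,b})) + a.(rec X. a.(c.(b.X + a.X) + (b.c.X)\{a,b})) → =a=> m3, =b=> m3
  m3 = rec X. a.(c.(b.X + a.X) + (b.c.X)\{a,b}) → =a=> m1
Reachable graph of Q (3 states):
  n0 = rec X. a.(c.(b.X + a.X) + (b.c.X)\{a,b}) → =a=> n1
  n1 = c.(b.(rec X. a.(c.(b.X + a.X) + (b.c.X)\{a,b})) + a.(rec X. a.(c.(b.X + a.X) + (b.c.X)\{a,b}))) + (b.c.(rec X. a.(c.(b.X + a.X) + (b.c.X)\{a,b})))\{a,b} → =c=> n2
  n2 = b.(rec X. a.(c.(b.X + a.X) + (b.c.X)\{a,b})) + a.(rec X. a.(c.(b.X + a.X) + (b.c.X)\{a,b})) → =a=> n0, =b=> n0
Bisimilarity quotient blocks:
  B0 = {m0, m3, n0}
  B1 = {m1, n1}
  B2 = {m2, n2}
m0 ∈ B0, n0 ∈ B0 → same block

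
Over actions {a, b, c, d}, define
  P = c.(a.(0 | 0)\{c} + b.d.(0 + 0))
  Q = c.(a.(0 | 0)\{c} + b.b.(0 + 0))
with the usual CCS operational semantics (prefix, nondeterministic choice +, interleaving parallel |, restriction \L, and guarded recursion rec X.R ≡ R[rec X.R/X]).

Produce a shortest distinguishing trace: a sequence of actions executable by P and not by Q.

cbd

LTS(P): 5 reachable states
  p0 = c.(a.(0 | 0)\{c} + b.d.(0 + 0)) → =c=> p1
  p1 = a.(0 | 0)\{c} + b.d.(0 + 0) → =a=> p2, =b=> p3
  p2 = (0 | 0)\{c} → (no moves)
  p3 = d.(0 + 0) → =d=> p4
  p4 = 0 + 0 → (no moves)
LTS(Q): 5 reachable states
  q0 = c.(a.(0 | 0)\{c} + b.b.(0 + 0)) → =c=> q1
  q1 = a.(0 | 0)\{c} + b.b.(0 + 0) → =a=> q2, =b=> q3
  q2 = (0 | 0)\{c} → (no moves)
  q3 = b.(0 + 0) → =b=> q4
  q4 = 0 + 0 → (no moves)
Trace ⟨cbd⟩ through P, begin at {p0}:
  after c @ step 1: {p1}
  after b @ step 2: {p3}
  after d @ step 3: {p4}
  P completes σ.
Trace ⟨cbd⟩ through Q, begin at {q0}:
  after c @ step 1: {q1}
  after b @ step 2: {q3}
  after d @ step 3: ∅ (Q stuck)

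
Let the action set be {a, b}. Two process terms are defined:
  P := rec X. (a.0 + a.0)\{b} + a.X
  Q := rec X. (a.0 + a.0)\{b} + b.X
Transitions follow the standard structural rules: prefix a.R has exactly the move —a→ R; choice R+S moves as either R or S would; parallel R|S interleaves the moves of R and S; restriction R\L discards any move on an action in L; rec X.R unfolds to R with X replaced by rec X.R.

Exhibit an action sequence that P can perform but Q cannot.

Reachable graph of P (2 states):
  s0 = rec X. (a.0 + a.0)\{b} + a.X → --a--▸ s0, --a--▸ s1
  s1 = 0\{b} → stopped
Reachable graph of Q (2 states):
  t0 = rec X. (a.0 + a.0)\{b} + b.X → --a--▸ t1, --b--▸ t0
  t1 = 0\{b} → stopped
Trace ⟨aa⟩ through P, begin at {s0}:
  after a @ step 1: {s0, s1}
  after a @ step 2: {s0, s1}
  ✓ P
Trace ⟨aa⟩ through Q, begin at {t0}:
  after a @ step 1: {t1}
  after a @ step 2: ∅  — Q cannot continue

aa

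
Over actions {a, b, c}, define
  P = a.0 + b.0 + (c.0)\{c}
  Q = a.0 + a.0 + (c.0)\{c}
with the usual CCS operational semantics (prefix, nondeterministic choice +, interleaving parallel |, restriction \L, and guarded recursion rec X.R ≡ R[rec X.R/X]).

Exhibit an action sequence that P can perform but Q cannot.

LTS(P): 2 reachable states
  m0 = a.0 + b.0 + (c.0)\{c} | =a=> m1, =b=> m1
  m1 = 0 | ·
LTS(Q): 2 reachable states
  n0 = a.0 + a.0 + (c.0)\{c} | =a=> n1
  n1 = 0 | ·
Trace ⟨b⟩ through P, begin at {m0}:
  [1] b ⇒ {m1}
  P completes σ.
Trace ⟨b⟩ through Q, begin at {n0}:
  [1] b ⇒ ∅  — Q cannot continue

b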